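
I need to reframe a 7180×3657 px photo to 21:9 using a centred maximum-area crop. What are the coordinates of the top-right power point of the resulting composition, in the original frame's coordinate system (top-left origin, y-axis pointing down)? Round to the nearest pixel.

7180/3657 < 21/9, so the 21:9 crop keeps the full width 7180 and trims height to 7180 × 9/21 = 3077.14 px.
Top offset = (3657 − 3077.14)/2 = 289.93 px; left offset = 0.
Top-right is two-thirds across and one-third down within the crop:
x = 0.00 + 2 × 7180.00/3 ≈ 4787; y = 289.93 + 1 × 3077.14/3 ≈ 1316.

(4787, 1316)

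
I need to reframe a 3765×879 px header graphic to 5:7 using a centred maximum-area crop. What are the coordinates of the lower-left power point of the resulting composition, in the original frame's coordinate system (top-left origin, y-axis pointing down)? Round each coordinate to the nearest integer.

3765/879 > 5/7, so the 5:7 crop keeps the full height 879 and trims width to 879 × 5/7 = 627.86 px.
Left offset = (3765 − 627.86)/2 = 1568.57 px; top offset = 0.
Lower-left is one-third across and two-thirds down within the crop:
x = 1568.57 + 1 × 627.86/3 ≈ 1778; y = 0.00 + 2 × 879.00/3 ≈ 586.

(1778, 586)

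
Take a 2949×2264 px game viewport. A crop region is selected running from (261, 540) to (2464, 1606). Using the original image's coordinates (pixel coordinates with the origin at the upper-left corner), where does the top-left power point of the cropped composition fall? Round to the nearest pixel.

Crop width = 2464 − 261 = 2203 px; one third is 734.33 px.
Crop height = 1606 − 540 = 1066 px; one third is 355.33 px.
The top-left point is one-third across and one-third down within the crop:
x = 261 + 1 × 734.33 ≈ 995; y = 540 + 1 × 355.33 ≈ 895.

(995, 895)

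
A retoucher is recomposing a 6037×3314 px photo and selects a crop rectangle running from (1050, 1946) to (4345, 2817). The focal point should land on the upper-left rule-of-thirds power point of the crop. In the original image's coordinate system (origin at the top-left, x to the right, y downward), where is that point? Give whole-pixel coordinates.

Crop width = 4345 − 1050 = 3295 px; one third is 1098.33 px.
Crop height = 2817 − 1946 = 871 px; one third is 290.33 px.
The upper-left point is one-third across and one-third down within the crop:
x = 1050 + 1 × 1098.33 ≈ 2148; y = 1946 + 1 × 290.33 ≈ 2236.

(2148, 2236)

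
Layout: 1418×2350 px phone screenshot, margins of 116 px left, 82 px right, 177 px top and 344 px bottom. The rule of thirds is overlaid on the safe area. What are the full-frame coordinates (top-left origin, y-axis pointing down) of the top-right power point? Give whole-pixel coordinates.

x = 929 px, y = 787 px

Content width = 1418 − 116 − 82 = 1220 px; content height = 2350 − 177 − 344 = 1829 px.
Top-right is two-thirds across and one-third down within the safe area.
x = 116 + 2 × 1220/3 = 116 + 813.33 ≈ 929
y = 177 + 1 × 1829/3 = 177 + 609.67 ≈ 787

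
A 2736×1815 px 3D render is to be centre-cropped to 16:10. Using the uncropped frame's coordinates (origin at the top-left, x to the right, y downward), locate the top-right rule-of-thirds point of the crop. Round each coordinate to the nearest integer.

2736/1815 < 16/10, so the 16:10 crop keeps the full width 2736 and trims height to 2736 × 10/16 = 1710.00 px.
Top offset = (1815 − 1710.00)/2 = 52.50 px; left offset = 0.
Top-right is two-thirds across and one-third down within the crop:
x = 0.00 + 2 × 2736.00/3 ≈ 1824; y = 52.50 + 1 × 1710.00/3 ≈ 623.

(1824, 623)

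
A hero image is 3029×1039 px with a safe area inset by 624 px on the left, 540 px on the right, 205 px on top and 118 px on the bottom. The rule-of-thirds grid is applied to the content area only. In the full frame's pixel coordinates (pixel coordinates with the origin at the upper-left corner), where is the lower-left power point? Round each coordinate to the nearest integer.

Content width = 3029 − 624 − 540 = 1865 px; content height = 1039 − 205 − 118 = 716 px.
Lower-left is one-third across and two-thirds down within the content area.
x = 624 + 1 × 1865/3 = 624 + 621.67 ≈ 1246
y = 205 + 2 × 716/3 = 205 + 477.33 ≈ 682

(1246, 682)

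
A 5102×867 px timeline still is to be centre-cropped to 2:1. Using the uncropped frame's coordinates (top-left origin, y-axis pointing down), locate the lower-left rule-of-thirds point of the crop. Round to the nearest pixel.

5102/867 > 2/1, so the 2:1 crop keeps the full height 867 and trims width to 867 × 2/1 = 1734.00 px.
Left offset = (5102 − 1734.00)/2 = 1684.00 px; top offset = 0.
Lower-left is one-third across and two-thirds down within the crop:
x = 1684.00 + 1 × 1734.00/3 ≈ 2262; y = 0.00 + 2 × 867.00/3 ≈ 578.

(2262, 578)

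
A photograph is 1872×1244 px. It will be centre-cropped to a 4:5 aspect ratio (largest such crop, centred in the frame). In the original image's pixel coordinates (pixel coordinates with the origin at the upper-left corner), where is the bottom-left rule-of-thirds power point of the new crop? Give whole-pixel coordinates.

(770, 829)

1872/1244 > 4/5, so the 4:5 crop keeps the full height 1244 and trims width to 1244 × 4/5 = 995.20 px.
Left offset = (1872 − 995.20)/2 = 438.40 px; top offset = 0.
Bottom-left is one-third across and two-thirds down within the crop:
x = 438.40 + 1 × 995.20/3 ≈ 770; y = 0.00 + 2 × 1244.00/3 ≈ 829.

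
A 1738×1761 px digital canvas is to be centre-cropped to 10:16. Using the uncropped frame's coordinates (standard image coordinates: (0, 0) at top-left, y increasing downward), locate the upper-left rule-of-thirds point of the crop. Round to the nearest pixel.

(686, 587)

1738/1761 > 10/16, so the 10:16 crop keeps the full height 1761 and trims width to 1761 × 10/16 = 1100.62 px.
Left offset = (1738 − 1100.62)/2 = 318.69 px; top offset = 0.
Upper-left is one-third across and one-third down within the crop:
x = 318.69 + 1 × 1100.62/3 ≈ 686; y = 0.00 + 1 × 1761.00/3 ≈ 587.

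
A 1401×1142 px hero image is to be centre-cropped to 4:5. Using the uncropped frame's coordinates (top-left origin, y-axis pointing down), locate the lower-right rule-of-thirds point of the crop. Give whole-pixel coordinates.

1401/1142 > 4/5, so the 4:5 crop keeps the full height 1142 and trims width to 1142 × 4/5 = 913.60 px.
Left offset = (1401 − 913.60)/2 = 243.70 px; top offset = 0.
Lower-right is two-thirds across and two-thirds down within the crop:
x = 243.70 + 2 × 913.60/3 ≈ 853; y = 0.00 + 2 × 1142.00/3 ≈ 761.

(853, 761)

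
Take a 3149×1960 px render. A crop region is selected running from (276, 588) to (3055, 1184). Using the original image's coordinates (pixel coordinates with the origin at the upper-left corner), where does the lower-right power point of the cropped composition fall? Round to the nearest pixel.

Crop width = 3055 − 276 = 2779 px; one third is 926.33 px.
Crop height = 1184 − 588 = 596 px; one third is 198.67 px.
The lower-right point is two-thirds across and two-thirds down within the crop:
x = 276 + 2 × 926.33 ≈ 2129; y = 588 + 2 × 198.67 ≈ 985.

x = 2129 px, y = 985 px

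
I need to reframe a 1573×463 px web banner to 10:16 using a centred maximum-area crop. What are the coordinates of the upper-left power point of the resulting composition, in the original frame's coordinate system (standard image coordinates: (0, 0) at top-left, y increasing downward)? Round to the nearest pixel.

x = 738 px, y = 154 px

1573/463 > 10/16, so the 10:16 crop keeps the full height 463 and trims width to 463 × 10/16 = 289.38 px.
Left offset = (1573 − 289.38)/2 = 641.81 px; top offset = 0.
Upper-left is one-third across and one-third down within the crop:
x = 641.81 + 1 × 289.38/3 ≈ 738; y = 0.00 + 1 × 463.00/3 ≈ 154.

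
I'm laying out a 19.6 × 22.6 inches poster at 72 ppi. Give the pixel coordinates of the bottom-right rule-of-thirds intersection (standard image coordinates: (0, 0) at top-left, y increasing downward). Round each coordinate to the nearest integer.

In pixels the canvas is 19.6 × 72 = 1411.2 wide and 22.6 × 72 = 1627.2 tall.
The bottom-right point is two-thirds across and two-thirds down:
x = 2 × 1411.2/3 ≈ 941; y = 2 × 1627.2/3 ≈ 1085.

x = 941 px, y = 1085 px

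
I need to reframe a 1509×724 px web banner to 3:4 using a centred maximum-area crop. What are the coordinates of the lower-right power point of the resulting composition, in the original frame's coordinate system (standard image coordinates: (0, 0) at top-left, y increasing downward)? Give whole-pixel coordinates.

1509/724 > 3/4, so the 3:4 crop keeps the full height 724 and trims width to 724 × 3/4 = 543.00 px.
Left offset = (1509 − 543.00)/2 = 483.00 px; top offset = 0.
Lower-right is two-thirds across and two-thirds down within the crop:
x = 483.00 + 2 × 543.00/3 ≈ 845; y = 0.00 + 2 × 724.00/3 ≈ 483.

x = 845 px, y = 483 px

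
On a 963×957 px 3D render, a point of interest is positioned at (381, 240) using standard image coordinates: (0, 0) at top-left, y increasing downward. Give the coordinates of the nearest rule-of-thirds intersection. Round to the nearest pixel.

Third lines: x ∈ {321, 642}, y ∈ {319, 638}.
381 is closer to x = 321; 240 is closer to y = 319.
So the nearest intersection is the upper-left power point.

(321, 319)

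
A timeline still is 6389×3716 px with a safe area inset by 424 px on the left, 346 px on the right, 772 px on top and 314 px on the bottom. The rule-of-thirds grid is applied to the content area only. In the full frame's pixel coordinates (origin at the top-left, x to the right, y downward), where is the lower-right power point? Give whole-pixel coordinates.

Content width = 6389 − 424 − 346 = 5619 px; content height = 3716 − 772 − 314 = 2630 px.
Lower-right is two-thirds across and two-thirds down within the content area.
x = 424 + 2 × 5619/3 = 424 + 3746.00 ≈ 4170
y = 772 + 2 × 2630/3 = 772 + 1753.33 ≈ 2525

x = 4170 px, y = 2525 px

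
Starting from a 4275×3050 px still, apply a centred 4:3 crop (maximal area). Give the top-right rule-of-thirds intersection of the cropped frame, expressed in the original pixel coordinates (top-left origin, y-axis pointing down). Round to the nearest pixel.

x = 2815 px, y = 1017 px

4275/3050 > 4/3, so the 4:3 crop keeps the full height 3050 and trims width to 3050 × 4/3 = 4066.67 px.
Left offset = (4275 − 4066.67)/2 = 104.17 px; top offset = 0.
Top-right is two-thirds across and one-third down within the crop:
x = 104.17 + 2 × 4066.67/3 ≈ 2815; y = 0.00 + 1 × 3050.00/3 ≈ 1017.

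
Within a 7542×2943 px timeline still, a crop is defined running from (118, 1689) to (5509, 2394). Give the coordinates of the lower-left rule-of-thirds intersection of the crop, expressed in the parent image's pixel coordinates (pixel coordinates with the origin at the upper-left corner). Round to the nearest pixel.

Crop width = 5509 − 118 = 5391 px; one third is 1797.00 px.
Crop height = 2394 − 1689 = 705 px; one third is 235.00 px.
The lower-left point is one-third across and two-thirds down within the crop:
x = 118 + 1 × 1797.00 ≈ 1915; y = 1689 + 2 × 235.00 ≈ 2159.

x = 1915 px, y = 2159 px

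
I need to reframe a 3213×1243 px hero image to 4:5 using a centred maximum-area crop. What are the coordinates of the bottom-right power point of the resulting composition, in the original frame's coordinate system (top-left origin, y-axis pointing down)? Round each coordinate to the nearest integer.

x = 1772 px, y = 829 px

3213/1243 > 4/5, so the 4:5 crop keeps the full height 1243 and trims width to 1243 × 4/5 = 994.40 px.
Left offset = (3213 − 994.40)/2 = 1109.30 px; top offset = 0.
Bottom-right is two-thirds across and two-thirds down within the crop:
x = 1109.30 + 2 × 994.40/3 ≈ 1772; y = 0.00 + 2 × 1243.00/3 ≈ 829.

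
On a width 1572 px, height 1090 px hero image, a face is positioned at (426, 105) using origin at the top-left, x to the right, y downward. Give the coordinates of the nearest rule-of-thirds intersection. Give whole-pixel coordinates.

x = 524 px, y = 363 px

Third lines: x ∈ {524, 1048}, y ∈ {363, 727}.
426 is closer to x = 524; 105 is closer to y = 363.
So the nearest intersection is the upper-left power point.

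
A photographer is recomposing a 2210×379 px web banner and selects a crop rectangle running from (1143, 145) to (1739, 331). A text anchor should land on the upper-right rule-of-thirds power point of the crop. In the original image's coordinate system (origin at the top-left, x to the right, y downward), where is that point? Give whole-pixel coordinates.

x = 1540 px, y = 207 px

Crop width = 1739 − 1143 = 596 px; one third is 198.67 px.
Crop height = 331 − 145 = 186 px; one third is 62.00 px.
The upper-right point is two-thirds across and one-third down within the crop:
x = 1143 + 2 × 198.67 ≈ 1540; y = 145 + 1 × 62.00 ≈ 207.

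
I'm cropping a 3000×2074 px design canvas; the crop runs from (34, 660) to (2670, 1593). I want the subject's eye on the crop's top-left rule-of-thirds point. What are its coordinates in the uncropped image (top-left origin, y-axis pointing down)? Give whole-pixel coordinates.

Crop width = 2670 − 34 = 2636 px; one third is 878.67 px.
Crop height = 1593 − 660 = 933 px; one third is 311.00 px.
The top-left point is one-third across and one-third down within the crop:
x = 34 + 1 × 878.67 ≈ 913; y = 660 + 1 × 311.00 ≈ 971.

(913, 971)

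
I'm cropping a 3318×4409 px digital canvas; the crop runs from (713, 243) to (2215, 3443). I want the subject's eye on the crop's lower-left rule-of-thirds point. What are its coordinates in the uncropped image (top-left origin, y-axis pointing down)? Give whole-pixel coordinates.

Crop width = 2215 − 713 = 1502 px; one third is 500.67 px.
Crop height = 3443 − 243 = 3200 px; one third is 1066.67 px.
The lower-left point is one-third across and two-thirds down within the crop:
x = 713 + 1 × 500.67 ≈ 1214; y = 243 + 2 × 1066.67 ≈ 2376.

(1214, 2376)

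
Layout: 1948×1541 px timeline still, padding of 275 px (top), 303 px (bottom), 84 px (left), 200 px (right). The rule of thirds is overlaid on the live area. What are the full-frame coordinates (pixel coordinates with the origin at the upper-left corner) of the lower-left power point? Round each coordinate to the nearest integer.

Content width = 1948 − 84 − 200 = 1664 px; content height = 1541 − 275 − 303 = 963 px.
Lower-left is one-third across and two-thirds down within the live area.
x = 84 + 1 × 1664/3 = 84 + 554.67 ≈ 639
y = 275 + 2 × 963/3 = 275 + 642.00 ≈ 917

x = 639 px, y = 917 px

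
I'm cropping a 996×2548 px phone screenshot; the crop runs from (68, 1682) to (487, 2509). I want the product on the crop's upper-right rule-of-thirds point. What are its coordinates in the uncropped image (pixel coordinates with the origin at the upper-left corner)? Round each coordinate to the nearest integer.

Crop width = 487 − 68 = 419 px; one third is 139.67 px.
Crop height = 2509 − 1682 = 827 px; one third is 275.67 px.
The upper-right point is two-thirds across and one-third down within the crop:
x = 68 + 2 × 139.67 ≈ 347; y = 1682 + 1 × 275.67 ≈ 1958.

(347, 1958)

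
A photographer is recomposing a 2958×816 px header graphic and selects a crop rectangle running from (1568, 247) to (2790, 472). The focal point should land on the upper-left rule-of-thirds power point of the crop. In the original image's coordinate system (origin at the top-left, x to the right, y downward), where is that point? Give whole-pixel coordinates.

x = 1975 px, y = 322 px

Crop width = 2790 − 1568 = 1222 px; one third is 407.33 px.
Crop height = 472 − 247 = 225 px; one third is 75.00 px.
The upper-left point is one-third across and one-third down within the crop:
x = 1568 + 1 × 407.33 ≈ 1975; y = 247 + 1 × 75.00 ≈ 322.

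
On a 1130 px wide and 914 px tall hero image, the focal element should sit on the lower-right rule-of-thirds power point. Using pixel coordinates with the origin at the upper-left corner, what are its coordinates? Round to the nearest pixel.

(753, 609)

The lower-right point sits two-thirds of the way across and two-thirds of the way down.
x = 2 × 1130/3 ≈ 753; y = 2 × 914/3 ≈ 609.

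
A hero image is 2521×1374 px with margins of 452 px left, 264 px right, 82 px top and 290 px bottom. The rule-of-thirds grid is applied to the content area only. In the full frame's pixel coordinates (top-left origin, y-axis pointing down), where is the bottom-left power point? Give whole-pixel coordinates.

(1054, 750)

Content width = 2521 − 452 − 264 = 1805 px; content height = 1374 − 82 − 290 = 1002 px.
Bottom-left is one-third across and two-thirds down within the content area.
x = 452 + 1 × 1805/3 = 452 + 601.67 ≈ 1054
y = 82 + 2 × 1002/3 = 82 + 668.00 ≈ 750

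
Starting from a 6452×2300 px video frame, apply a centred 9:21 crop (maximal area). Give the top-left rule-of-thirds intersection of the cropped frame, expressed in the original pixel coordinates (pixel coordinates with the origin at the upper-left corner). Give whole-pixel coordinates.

x = 3062 px, y = 767 px

6452/2300 > 9/21, so the 9:21 crop keeps the full height 2300 and trims width to 2300 × 9/21 = 985.71 px.
Left offset = (6452 − 985.71)/2 = 2733.14 px; top offset = 0.
Top-left is one-third across and one-third down within the crop:
x = 2733.14 + 1 × 985.71/3 ≈ 3062; y = 0.00 + 1 × 2300.00/3 ≈ 767.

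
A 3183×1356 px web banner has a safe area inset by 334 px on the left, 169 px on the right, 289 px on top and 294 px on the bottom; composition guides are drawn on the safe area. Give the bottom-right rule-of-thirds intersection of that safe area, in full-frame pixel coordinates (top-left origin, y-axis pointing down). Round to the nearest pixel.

Content width = 3183 − 334 − 169 = 2680 px; content height = 1356 − 289 − 294 = 773 px.
Bottom-right is two-thirds across and two-thirds down within the safe area.
x = 334 + 2 × 2680/3 = 334 + 1786.67 ≈ 2121
y = 289 + 2 × 773/3 = 289 + 515.33 ≈ 804

(2121, 804)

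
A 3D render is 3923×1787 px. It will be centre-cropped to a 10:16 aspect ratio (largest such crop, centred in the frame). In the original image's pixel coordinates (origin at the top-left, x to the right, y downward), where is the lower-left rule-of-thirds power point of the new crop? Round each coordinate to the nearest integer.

x = 1775 px, y = 1191 px

3923/1787 > 10/16, so the 10:16 crop keeps the full height 1787 and trims width to 1787 × 10/16 = 1116.88 px.
Left offset = (3923 − 1116.88)/2 = 1403.06 px; top offset = 0.
Lower-left is one-third across and two-thirds down within the crop:
x = 1403.06 + 1 × 1116.88/3 ≈ 1775; y = 0.00 + 2 × 1787.00/3 ≈ 1191.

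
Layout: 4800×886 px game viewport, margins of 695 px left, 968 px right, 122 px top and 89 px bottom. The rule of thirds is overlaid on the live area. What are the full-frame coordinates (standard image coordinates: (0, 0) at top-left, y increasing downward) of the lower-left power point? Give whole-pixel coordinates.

(1741, 572)

Content width = 4800 − 695 − 968 = 3137 px; content height = 886 − 122 − 89 = 675 px.
Lower-left is one-third across and two-thirds down within the live area.
x = 695 + 1 × 3137/3 = 695 + 1045.67 ≈ 1741
y = 122 + 2 × 675/3 = 122 + 450.00 ≈ 572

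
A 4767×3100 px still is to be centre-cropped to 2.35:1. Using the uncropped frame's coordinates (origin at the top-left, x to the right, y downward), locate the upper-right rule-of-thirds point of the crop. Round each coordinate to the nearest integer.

(3178, 1212)

4767/3100 < 2.35/1, so the 2.35:1 crop keeps the full width 4767 and trims height to 4767 × 1/2.35 = 2028.51 px.
Top offset = (3100 − 2028.51)/2 = 535.74 px; left offset = 0.
Upper-right is two-thirds across and one-third down within the crop:
x = 0.00 + 2 × 4767.00/3 ≈ 3178; y = 535.74 + 1 × 2028.51/3 ≈ 1212.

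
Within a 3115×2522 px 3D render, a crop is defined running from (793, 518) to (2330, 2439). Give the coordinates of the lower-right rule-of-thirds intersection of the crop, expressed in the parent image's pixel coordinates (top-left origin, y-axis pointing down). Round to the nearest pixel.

x = 1818 px, y = 1799 px

Crop width = 2330 − 793 = 1537 px; one third is 512.33 px.
Crop height = 2439 − 518 = 1921 px; one third is 640.33 px.
The lower-right point is two-thirds across and two-thirds down within the crop:
x = 793 + 2 × 512.33 ≈ 1818; y = 518 + 2 × 640.33 ≈ 1799.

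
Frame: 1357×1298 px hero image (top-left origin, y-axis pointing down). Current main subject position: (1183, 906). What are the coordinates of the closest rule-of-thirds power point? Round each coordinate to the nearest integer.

Third lines: x ∈ {452, 905}, y ∈ {433, 865}.
1183 is closer to x = 905; 906 is closer to y = 865.
So the nearest intersection is the lower-right power point.

(905, 865)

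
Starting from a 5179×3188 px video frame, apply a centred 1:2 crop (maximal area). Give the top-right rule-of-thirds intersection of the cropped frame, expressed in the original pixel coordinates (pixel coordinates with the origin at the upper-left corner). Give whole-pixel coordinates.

5179/3188 > 1/2, so the 1:2 crop keeps the full height 3188 and trims width to 3188 × 1/2 = 1594.00 px.
Left offset = (5179 − 1594.00)/2 = 1792.50 px; top offset = 0.
Top-right is two-thirds across and one-third down within the crop:
x = 1792.50 + 2 × 1594.00/3 ≈ 2855; y = 0.00 + 1 × 3188.00/3 ≈ 1063.

x = 2855 px, y = 1063 px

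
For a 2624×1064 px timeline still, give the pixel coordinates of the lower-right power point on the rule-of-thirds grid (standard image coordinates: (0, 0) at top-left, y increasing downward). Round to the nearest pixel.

The lower-right point sits two-thirds of the way across and two-thirds of the way down.
x = 2 × 2624/3 ≈ 1749; y = 2 × 1064/3 ≈ 709.

x = 1749 px, y = 709 px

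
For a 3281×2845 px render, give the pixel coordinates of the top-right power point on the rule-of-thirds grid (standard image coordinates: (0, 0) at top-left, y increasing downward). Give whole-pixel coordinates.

The top-right point sits two-thirds of the way across and one-third of the way down.
x = 2 × 3281/3 ≈ 2187; y = 1 × 2845/3 ≈ 948.

x = 2187 px, y = 948 px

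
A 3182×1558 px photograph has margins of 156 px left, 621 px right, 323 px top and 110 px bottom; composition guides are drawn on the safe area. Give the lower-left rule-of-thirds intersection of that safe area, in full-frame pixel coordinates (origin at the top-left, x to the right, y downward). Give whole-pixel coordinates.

x = 958 px, y = 1073 px

Content width = 3182 − 156 − 621 = 2405 px; content height = 1558 − 323 − 110 = 1125 px.
Lower-left is one-third across and two-thirds down within the safe area.
x = 156 + 1 × 2405/3 = 156 + 801.67 ≈ 958
y = 323 + 2 × 1125/3 = 323 + 750.00 ≈ 1073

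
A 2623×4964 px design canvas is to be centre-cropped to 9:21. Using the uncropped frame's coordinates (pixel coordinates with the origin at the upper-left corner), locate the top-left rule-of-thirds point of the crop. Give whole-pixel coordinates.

2623/4964 > 9/21, so the 9:21 crop keeps the full height 4964 and trims width to 4964 × 9/21 = 2127.43 px.
Left offset = (2623 − 2127.43)/2 = 247.79 px; top offset = 0.
Top-left is one-third across and one-third down within the crop:
x = 247.79 + 1 × 2127.43/3 ≈ 957; y = 0.00 + 1 × 4964.00/3 ≈ 1655.

x = 957 px, y = 1655 px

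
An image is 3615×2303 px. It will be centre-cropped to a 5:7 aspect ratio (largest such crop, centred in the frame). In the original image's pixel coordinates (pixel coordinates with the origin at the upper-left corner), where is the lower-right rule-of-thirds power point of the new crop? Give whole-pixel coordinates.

(2082, 1535)

3615/2303 > 5/7, so the 5:7 crop keeps the full height 2303 and trims width to 2303 × 5/7 = 1645.00 px.
Left offset = (3615 − 1645.00)/2 = 985.00 px; top offset = 0.
Lower-right is two-thirds across and two-thirds down within the crop:
x = 985.00 + 2 × 1645.00/3 ≈ 2082; y = 0.00 + 2 × 2303.00/3 ≈ 1535.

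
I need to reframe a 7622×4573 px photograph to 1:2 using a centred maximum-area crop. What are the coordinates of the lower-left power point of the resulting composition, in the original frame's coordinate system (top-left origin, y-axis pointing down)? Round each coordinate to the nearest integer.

(3430, 3049)

7622/4573 > 1/2, so the 1:2 crop keeps the full height 4573 and trims width to 4573 × 1/2 = 2286.50 px.
Left offset = (7622 − 2286.50)/2 = 2667.75 px; top offset = 0.
Lower-left is one-third across and two-thirds down within the crop:
x = 2667.75 + 1 × 2286.50/3 ≈ 3430; y = 0.00 + 2 × 4573.00/3 ≈ 3049.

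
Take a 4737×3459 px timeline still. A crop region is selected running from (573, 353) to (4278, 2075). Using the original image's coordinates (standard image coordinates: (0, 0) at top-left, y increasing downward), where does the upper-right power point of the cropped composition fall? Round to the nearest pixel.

Crop width = 4278 − 573 = 3705 px; one third is 1235.00 px.
Crop height = 2075 − 353 = 1722 px; one third is 574.00 px.
The upper-right point is two-thirds across and one-third down within the crop:
x = 573 + 2 × 1235.00 ≈ 3043; y = 353 + 1 × 574.00 ≈ 927.

x = 3043 px, y = 927 px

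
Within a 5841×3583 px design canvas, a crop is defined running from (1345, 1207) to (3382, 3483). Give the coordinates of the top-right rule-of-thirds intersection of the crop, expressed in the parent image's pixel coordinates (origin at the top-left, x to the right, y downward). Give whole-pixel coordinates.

(2703, 1966)

Crop width = 3382 − 1345 = 2037 px; one third is 679.00 px.
Crop height = 3483 − 1207 = 2276 px; one third is 758.67 px.
The top-right point is two-thirds across and one-third down within the crop:
x = 1345 + 2 × 679.00 ≈ 2703; y = 1207 + 1 × 758.67 ≈ 1966.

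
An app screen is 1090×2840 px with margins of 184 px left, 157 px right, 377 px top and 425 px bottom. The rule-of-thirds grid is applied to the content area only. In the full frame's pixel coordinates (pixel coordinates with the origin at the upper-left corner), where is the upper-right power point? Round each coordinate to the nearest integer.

Content width = 1090 − 184 − 157 = 749 px; content height = 2840 − 377 − 425 = 2038 px.
Upper-right is two-thirds across and one-third down within the content area.
x = 184 + 2 × 749/3 = 184 + 499.33 ≈ 683
y = 377 + 1 × 2038/3 = 377 + 679.33 ≈ 1056

(683, 1056)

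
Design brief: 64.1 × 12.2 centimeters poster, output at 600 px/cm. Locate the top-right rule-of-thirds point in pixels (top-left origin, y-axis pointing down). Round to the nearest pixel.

(25640, 2440)

In pixels the canvas is 64.1 × 600 = 38460 wide and 12.2 × 600 = 7320 tall.
The top-right point is two-thirds across and one-third down:
x = 2 × 38460/3 ≈ 25640; y = 1 × 7320/3 ≈ 2440.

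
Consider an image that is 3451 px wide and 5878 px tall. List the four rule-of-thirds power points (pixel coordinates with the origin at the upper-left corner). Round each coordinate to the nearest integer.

(1150, 1959), (2301, 1959), (1150, 3919), (2301, 3919)

One third of 3451 is 1150.33; one third of 5878 is 1959.33.
Vertical third lines at x = 1150 and x = 2301; horizontal third lines at y = 1959 and y = 3919.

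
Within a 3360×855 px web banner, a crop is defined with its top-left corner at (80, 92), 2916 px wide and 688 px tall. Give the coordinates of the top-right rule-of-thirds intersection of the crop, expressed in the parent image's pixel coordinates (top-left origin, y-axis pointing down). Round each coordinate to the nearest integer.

One third of the crop width 2916 is 972.00 px.
One third of the crop height 688 is 229.33 px.
The top-right point is two-thirds across and one-third down within the crop:
x = 80 + 2 × 972.00 ≈ 2024; y = 92 + 1 × 229.33 ≈ 321.

(2024, 321)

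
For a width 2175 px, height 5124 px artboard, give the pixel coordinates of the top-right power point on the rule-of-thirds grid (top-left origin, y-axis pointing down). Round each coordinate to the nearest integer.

The top-right point sits two-thirds of the way across and one-third of the way down.
x = 2 × 2175/3 ≈ 1450; y = 1 × 5124/3 ≈ 1708.

x = 1450 px, y = 1708 px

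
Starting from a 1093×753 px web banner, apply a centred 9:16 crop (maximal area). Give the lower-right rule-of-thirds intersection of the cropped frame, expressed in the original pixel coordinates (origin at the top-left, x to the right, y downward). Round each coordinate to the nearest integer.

1093/753 > 9/16, so the 9:16 crop keeps the full height 753 and trims width to 753 × 9/16 = 423.56 px.
Left offset = (1093 − 423.56)/2 = 334.72 px; top offset = 0.
Lower-right is two-thirds across and two-thirds down within the crop:
x = 334.72 + 2 × 423.56/3 ≈ 617; y = 0.00 + 2 × 753.00/3 ≈ 502.

x = 617 px, y = 502 px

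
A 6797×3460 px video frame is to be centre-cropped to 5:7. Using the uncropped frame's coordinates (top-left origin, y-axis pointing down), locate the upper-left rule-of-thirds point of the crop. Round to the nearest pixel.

(2987, 1153)

6797/3460 > 5/7, so the 5:7 crop keeps the full height 3460 and trims width to 3460 × 5/7 = 2471.43 px.
Left offset = (6797 − 2471.43)/2 = 2162.79 px; top offset = 0.
Upper-left is one-third across and one-third down within the crop:
x = 2162.79 + 1 × 2471.43/3 ≈ 2987; y = 0.00 + 1 × 3460.00/3 ≈ 1153.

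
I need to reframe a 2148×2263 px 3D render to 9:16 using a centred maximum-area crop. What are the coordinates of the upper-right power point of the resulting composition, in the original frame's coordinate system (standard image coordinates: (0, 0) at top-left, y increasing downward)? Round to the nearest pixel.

x = 1286 px, y = 754 px

2148/2263 > 9/16, so the 9:16 crop keeps the full height 2263 and trims width to 2263 × 9/16 = 1272.94 px.
Left offset = (2148 − 1272.94)/2 = 437.53 px; top offset = 0.
Upper-right is two-thirds across and one-third down within the crop:
x = 437.53 + 2 × 1272.94/3 ≈ 1286; y = 0.00 + 1 × 2263.00/3 ≈ 754.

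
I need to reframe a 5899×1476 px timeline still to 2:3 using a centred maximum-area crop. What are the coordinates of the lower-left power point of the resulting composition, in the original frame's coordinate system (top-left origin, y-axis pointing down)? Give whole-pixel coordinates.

x = 2786 px, y = 984 px

5899/1476 > 2/3, so the 2:3 crop keeps the full height 1476 and trims width to 1476 × 2/3 = 984.00 px.
Left offset = (5899 − 984.00)/2 = 2457.50 px; top offset = 0.
Lower-left is one-third across and two-thirds down within the crop:
x = 2457.50 + 1 × 984.00/3 ≈ 2786; y = 0.00 + 2 × 1476.00/3 ≈ 984.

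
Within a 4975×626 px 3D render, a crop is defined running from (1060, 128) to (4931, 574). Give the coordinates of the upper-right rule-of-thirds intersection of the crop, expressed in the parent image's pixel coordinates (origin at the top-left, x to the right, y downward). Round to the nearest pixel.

(3641, 277)

Crop width = 4931 − 1060 = 3871 px; one third is 1290.33 px.
Crop height = 574 − 128 = 446 px; one third is 148.67 px.
The upper-right point is two-thirds across and one-third down within the crop:
x = 1060 + 2 × 1290.33 ≈ 3641; y = 128 + 1 × 148.67 ≈ 277.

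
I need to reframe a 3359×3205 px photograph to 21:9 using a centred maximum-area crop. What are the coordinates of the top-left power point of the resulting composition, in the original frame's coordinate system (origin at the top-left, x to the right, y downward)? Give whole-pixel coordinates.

(1120, 1363)

3359/3205 < 21/9, so the 21:9 crop keeps the full width 3359 and trims height to 3359 × 9/21 = 1439.57 px.
Top offset = (3205 − 1439.57)/2 = 882.71 px; left offset = 0.
Top-left is one-third across and one-third down within the crop:
x = 0.00 + 1 × 3359.00/3 ≈ 1120; y = 882.71 + 1 × 1439.57/3 ≈ 1363.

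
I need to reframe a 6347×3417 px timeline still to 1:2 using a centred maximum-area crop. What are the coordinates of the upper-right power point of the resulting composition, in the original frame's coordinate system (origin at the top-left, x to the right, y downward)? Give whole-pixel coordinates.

(3458, 1139)

6347/3417 > 1/2, so the 1:2 crop keeps the full height 3417 and trims width to 3417 × 1/2 = 1708.50 px.
Left offset = (6347 − 1708.50)/2 = 2319.25 px; top offset = 0.
Upper-right is two-thirds across and one-third down within the crop:
x = 2319.25 + 2 × 1708.50/3 ≈ 3458; y = 0.00 + 1 × 3417.00/3 ≈ 1139.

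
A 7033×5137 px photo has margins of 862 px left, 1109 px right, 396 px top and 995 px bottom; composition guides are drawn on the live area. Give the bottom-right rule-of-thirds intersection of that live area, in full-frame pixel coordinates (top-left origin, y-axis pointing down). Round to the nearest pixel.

x = 4237 px, y = 2893 px

Content width = 7033 − 862 − 1109 = 5062 px; content height = 5137 − 396 − 995 = 3746 px.
Bottom-right is two-thirds across and two-thirds down within the live area.
x = 862 + 2 × 5062/3 = 862 + 3374.67 ≈ 4237
y = 396 + 2 × 3746/3 = 396 + 2497.33 ≈ 2893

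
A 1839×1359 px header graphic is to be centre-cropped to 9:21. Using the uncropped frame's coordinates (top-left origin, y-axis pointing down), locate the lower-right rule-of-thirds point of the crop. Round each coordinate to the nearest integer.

x = 1017 px, y = 906 px

1839/1359 > 9/21, so the 9:21 crop keeps the full height 1359 and trims width to 1359 × 9/21 = 582.43 px.
Left offset = (1839 − 582.43)/2 = 628.29 px; top offset = 0.
Lower-right is two-thirds across and two-thirds down within the crop:
x = 628.29 + 2 × 582.43/3 ≈ 1017; y = 0.00 + 2 × 1359.00/3 ≈ 906.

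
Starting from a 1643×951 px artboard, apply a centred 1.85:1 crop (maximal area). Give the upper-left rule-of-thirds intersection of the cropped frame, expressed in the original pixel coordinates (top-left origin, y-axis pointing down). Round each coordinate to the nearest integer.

(548, 327)

1643/951 < 1.85/1, so the 1.85:1 crop keeps the full width 1643 and trims height to 1643 × 1/1.85 = 888.11 px.
Top offset = (951 − 888.11)/2 = 31.45 px; left offset = 0.
Upper-left is one-third across and one-third down within the crop:
x = 0.00 + 1 × 1643.00/3 ≈ 548; y = 31.45 + 1 × 888.11/3 ≈ 327.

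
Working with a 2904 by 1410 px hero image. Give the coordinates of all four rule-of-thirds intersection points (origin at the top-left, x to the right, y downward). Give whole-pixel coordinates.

(968, 470), (1936, 470), (968, 940), (1936, 940)

One third of 2904 is 968; one third of 1410 is 470.
Vertical third lines at x = 968 and x = 1936; horizontal third lines at y = 470 and y = 940.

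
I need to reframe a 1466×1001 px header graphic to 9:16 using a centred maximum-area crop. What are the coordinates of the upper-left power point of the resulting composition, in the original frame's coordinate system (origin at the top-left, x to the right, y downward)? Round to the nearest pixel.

1466/1001 > 9/16, so the 9:16 crop keeps the full height 1001 and trims width to 1001 × 9/16 = 563.06 px.
Left offset = (1466 − 563.06)/2 = 451.47 px; top offset = 0.
Upper-left is one-third across and one-third down within the crop:
x = 451.47 + 1 × 563.06/3 ≈ 639; y = 0.00 + 1 × 1001.00/3 ≈ 334.

x = 639 px, y = 334 px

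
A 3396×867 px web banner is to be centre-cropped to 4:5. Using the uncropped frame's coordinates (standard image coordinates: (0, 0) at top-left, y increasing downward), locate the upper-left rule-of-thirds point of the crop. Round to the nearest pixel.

x = 1582 px, y = 289 px

3396/867 > 4/5, so the 4:5 crop keeps the full height 867 and trims width to 867 × 4/5 = 693.60 px.
Left offset = (3396 − 693.60)/2 = 1351.20 px; top offset = 0.
Upper-left is one-third across and one-third down within the crop:
x = 1351.20 + 1 × 693.60/3 ≈ 1582; y = 0.00 + 1 × 867.00/3 ≈ 289.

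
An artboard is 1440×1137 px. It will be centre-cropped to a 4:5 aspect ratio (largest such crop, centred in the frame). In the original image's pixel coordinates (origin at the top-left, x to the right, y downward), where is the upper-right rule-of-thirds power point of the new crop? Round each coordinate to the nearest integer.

1440/1137 > 4/5, so the 4:5 crop keeps the full height 1137 and trims width to 1137 × 4/5 = 909.60 px.
Left offset = (1440 − 909.60)/2 = 265.20 px; top offset = 0.
Upper-right is two-thirds across and one-third down within the crop:
x = 265.20 + 2 × 909.60/3 ≈ 872; y = 0.00 + 1 × 1137.00/3 ≈ 379.

x = 872 px, y = 379 px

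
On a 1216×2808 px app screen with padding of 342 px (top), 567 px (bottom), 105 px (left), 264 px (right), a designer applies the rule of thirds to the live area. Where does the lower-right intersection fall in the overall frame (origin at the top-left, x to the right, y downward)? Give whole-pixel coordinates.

Content width = 1216 − 105 − 264 = 847 px; content height = 2808 − 342 − 567 = 1899 px.
Lower-right is two-thirds across and two-thirds down within the live area.
x = 105 + 2 × 847/3 = 105 + 564.67 ≈ 670
y = 342 + 2 × 1899/3 = 342 + 1266.00 ≈ 1608

(670, 1608)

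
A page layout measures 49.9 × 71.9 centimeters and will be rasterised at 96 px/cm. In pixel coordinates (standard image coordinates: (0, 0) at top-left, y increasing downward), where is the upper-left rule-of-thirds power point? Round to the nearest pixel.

(1597, 2301)

In pixels the canvas is 49.9 × 96 = 4790.4 wide and 71.9 × 96 = 6902.4 tall.
The upper-left point is one-third across and one-third down:
x = 1 × 4790.4/3 ≈ 1597; y = 1 × 6902.4/3 ≈ 2301.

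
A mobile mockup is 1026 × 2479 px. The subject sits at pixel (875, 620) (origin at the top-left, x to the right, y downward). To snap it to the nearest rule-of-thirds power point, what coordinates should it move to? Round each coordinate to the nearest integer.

Third lines: x ∈ {342, 684}, y ∈ {826, 1653}.
875 is closer to x = 684; 620 is closer to y = 826.
So the nearest intersection is the upper-right power point.

x = 684 px, y = 826 px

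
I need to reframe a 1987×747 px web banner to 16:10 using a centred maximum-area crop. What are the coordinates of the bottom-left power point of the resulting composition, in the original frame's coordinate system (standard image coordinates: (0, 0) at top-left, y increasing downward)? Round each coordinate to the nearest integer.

x = 794 px, y = 498 px

1987/747 > 16/10, so the 16:10 crop keeps the full height 747 and trims width to 747 × 16/10 = 1195.20 px.
Left offset = (1987 − 1195.20)/2 = 395.90 px; top offset = 0.
Bottom-left is one-third across and two-thirds down within the crop:
x = 395.90 + 1 × 1195.20/3 ≈ 794; y = 0.00 + 2 × 747.00/3 ≈ 498.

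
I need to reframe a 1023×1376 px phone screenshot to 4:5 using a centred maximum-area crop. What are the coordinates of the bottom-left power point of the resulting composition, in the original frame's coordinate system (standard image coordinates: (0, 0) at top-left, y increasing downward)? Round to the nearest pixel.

1023/1376 < 4/5, so the 4:5 crop keeps the full width 1023 and trims height to 1023 × 5/4 = 1278.75 px.
Top offset = (1376 − 1278.75)/2 = 48.62 px; left offset = 0.
Bottom-left is one-third across and two-thirds down within the crop:
x = 0.00 + 1 × 1023.00/3 ≈ 341; y = 48.62 + 2 × 1278.75/3 ≈ 901.

(341, 901)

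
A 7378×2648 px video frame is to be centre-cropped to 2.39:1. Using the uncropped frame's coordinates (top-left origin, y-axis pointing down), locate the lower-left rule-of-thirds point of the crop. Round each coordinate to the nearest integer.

7378/2648 > 2.39/1, so the 2.39:1 crop keeps the full height 2648 and trims width to 2648 × 2.39/1 = 6328.72 px.
Left offset = (7378 − 6328.72)/2 = 524.64 px; top offset = 0.
Lower-left is one-third across and two-thirds down within the crop:
x = 524.64 + 1 × 6328.72/3 ≈ 2634; y = 0.00 + 2 × 2648.00/3 ≈ 1765.

x = 2634 px, y = 1765 px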